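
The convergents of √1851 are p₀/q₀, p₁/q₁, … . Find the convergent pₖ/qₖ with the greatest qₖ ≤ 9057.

159143/3699

√1851 = [43; 43, 86, …] (period length 2).
Convergents:
  p_0/q_0 = 43/1
  p_1/q_1 = 1850/43
  p_2/q_2 = 159143/3699
  p_3/q_3 = 6844999/159100
q_2 = 3699 ≤ 9057 < 159100 = q_3, so the answer is 159143/3699.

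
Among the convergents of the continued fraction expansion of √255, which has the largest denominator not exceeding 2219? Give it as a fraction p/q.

16336/1023

√255 = [15; 1, 30, …] (period length 2).
Convergents:
  p_0/q_0 = 15/1
  p_1/q_1 = 16/1
  p_2/q_2 = 495/31
  p_3/q_3 = 511/32
  p_4/q_4 = 15825/991
  p_5/q_5 = 16336/1023
  p_6/q_6 = 505905/31681
q_5 = 1023 ≤ 2219 < 31681 = q_6, so the answer is 16336/1023.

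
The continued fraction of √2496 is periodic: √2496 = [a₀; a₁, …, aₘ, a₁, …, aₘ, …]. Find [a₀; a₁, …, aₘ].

[49; 1, 23, 1, 98]

a₀ = ⌊√2496⌋ = 49.
With m₀=0, d₀=1 and mₖ₊₁ = dₖaₖ − mₖ, dₖ₊₁ = (n − mₖ₊₁²)/dₖ, aₖ₊₁ = ⌊(a₀+mₖ₊₁)/dₖ₊₁⌋:
  k=1: m=49, d=95, a=1
  k=2: m=46, d=4, a=23
  k=3: m=46, d=95, a=1
  k=4: m=49, d=1, a=98
d=1 and a=2a₀=98 at k=4, so the next step gives (m, d) = (49, 95) again — its k=1 value — and the period has length 4.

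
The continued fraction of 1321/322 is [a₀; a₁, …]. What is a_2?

1

1321 = 4·322 + 33   →  a_0 = 4
322 = 9·33 + 25   →  a_1 = 9
33 = 1·25 + 8   →  a_2 = 1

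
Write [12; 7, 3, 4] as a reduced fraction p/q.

1153/95

Using pₖ = aₖpₖ₋₁ + pₖ₋₂ and qₖ = aₖqₖ₋₁ + qₖ₋₂:
  k=0: a=12, p=12, q=1
  k=1: a=7, p=85, q=7
  k=2: a=3, p=267, q=22
  k=3: a=4, p=1153, q=95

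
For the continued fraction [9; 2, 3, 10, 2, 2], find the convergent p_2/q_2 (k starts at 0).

66/7

Using pₖ = aₖpₖ₋₁ + pₖ₋₂, qₖ = aₖqₖ₋₁ + qₖ₋₂ (with p₋₁=1, p₋₂=0, q₋₁=0, q₋₂=1):
  k=0: a=9, p=9, q=1
  k=1: a=2, p=19, q=2
  k=2: a=3, p=66, q=7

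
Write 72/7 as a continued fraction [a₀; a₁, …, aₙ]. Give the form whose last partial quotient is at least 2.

72 = 10·7 + 2
7 = 3·2 + 1
2 = 2·1 + 0  (stop)
So 72/7 = [10; 3, 2].

[10; 3, 2]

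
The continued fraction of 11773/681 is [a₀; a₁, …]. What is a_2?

11773 = 17·681 + 196   →  a_0 = 17
681 = 3·196 + 93   →  a_1 = 3
196 = 2·93 + 10   →  a_2 = 2

2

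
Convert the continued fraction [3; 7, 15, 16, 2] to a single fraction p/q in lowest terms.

Using pₖ = aₖpₖ₋₁ + pₖ₋₂ and qₖ = aₖqₖ₋₁ + qₖ₋₂:
  k=0: a=3, p=3, q=1
  k=1: a=7, p=22, q=7
  k=2: a=15, p=333, q=106
  k=3: a=16, p=5350, q=1703
  k=4: a=2, p=11033, q=3512

11033/3512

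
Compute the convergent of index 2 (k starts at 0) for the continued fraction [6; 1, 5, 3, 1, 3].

41/6

Using pₖ = aₖpₖ₋₁ + pₖ₋₂, qₖ = aₖqₖ₋₁ + qₖ₋₂ (with p₋₁=1, p₋₂=0, q₋₁=0, q₋₂=1):
  k=0: a=6, p=6, q=1
  k=1: a=1, p=7, q=1
  k=2: a=5, p=41, q=6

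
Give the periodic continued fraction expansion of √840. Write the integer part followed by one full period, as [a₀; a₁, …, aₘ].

a₀ = ⌊√840⌋ = 28.

[28; 1, 56]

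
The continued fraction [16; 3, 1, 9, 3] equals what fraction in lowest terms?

Using pₖ = aₖpₖ₋₁ + pₖ₋₂ and qₖ = aₖqₖ₋₁ + qₖ₋₂:
  k=0: a=16, p=16, q=1
  k=1: a=3, p=49, q=3
  k=2: a=1, p=65, q=4
  k=3: a=9, p=634, q=39
  k=4: a=3, p=1967, q=121

1967/121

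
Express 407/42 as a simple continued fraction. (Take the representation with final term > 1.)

[9; 1, 2, 4, 3]

407 = 9·42 + 29
42 = 1·29 + 13
29 = 2·13 + 3
13 = 4·3 + 1
3 = 3·1 + 0  (stop)
So 407/42 = [9; 1, 2, 4, 3].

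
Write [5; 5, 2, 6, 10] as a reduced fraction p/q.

3737/721

Fold from the inside: start with 10/1.
  6 + 1/10 = 61/10
  2 + 10/61 = 132/61
  5 + 61/132 = 721/132
  5 + 132/721 = 3737/721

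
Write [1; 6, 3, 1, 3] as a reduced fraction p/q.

Using pₖ = aₖpₖ₋₁ + pₖ₋₂ and qₖ = aₖqₖ₋₁ + qₖ₋₂:
  k=0: a=1, p=1, q=1
  k=1: a=6, p=7, q=6
  k=2: a=3, p=22, q=19
  k=3: a=1, p=29, q=25
  k=4: a=3, p=109, q=94

109/94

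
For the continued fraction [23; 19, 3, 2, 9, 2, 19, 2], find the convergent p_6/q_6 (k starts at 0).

Using pₖ = aₖpₖ₋₁ + pₖ₋₂, qₖ = aₖqₖ₋₁ + qₖ₋₂ (with p₋₁=1, p₋₂=0, q₋₁=0, q₋₂=1):
  k=0: a=23, p=23, q=1
  k=1: a=19, p=438, q=19
  k=2: a=3, p=1337, q=58
  k=3: a=2, p=3112, q=135
  k=4: a=9, p=29345, q=1273
  k=5: a=2, p=61802, q=2681
  k=6: a=19, p=1203583, q=52212

1203583/52212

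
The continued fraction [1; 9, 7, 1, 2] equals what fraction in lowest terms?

233/210

Using pₖ = aₖpₖ₋₁ + pₖ₋₂ and qₖ = aₖqₖ₋₁ + qₖ₋₂:
  k=0: a=1, p=1, q=1
  k=1: a=9, p=10, q=9
  k=2: a=7, p=71, q=64
  k=3: a=1, p=81, q=73
  k=4: a=2, p=233, q=210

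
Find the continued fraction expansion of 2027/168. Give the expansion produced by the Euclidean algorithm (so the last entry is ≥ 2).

[12; 15, 3, 1, 2]

2027 = 12·168 + 11
168 = 15·11 + 3
11 = 3·3 + 2
3 = 1·2 + 1
2 = 2·1 + 0  (stop)
So 2027/168 = [12; 15, 3, 1, 2].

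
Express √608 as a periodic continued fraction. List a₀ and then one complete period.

a₀ = ⌊√608⌋ = 24.
With m₀=0, d₀=1 and mₖ₊₁ = dₖaₖ − mₖ, dₖ₊₁ = (n − mₖ₊₁²)/dₖ, aₖ₊₁ = ⌊(a₀+mₖ₊₁)/dₖ₊₁⌋:
  k=1: m=24, d=32, a=1
  k=2: m=8, d=17, a=1
  k=3: m=9, d=31, a=1
  k=4: m=22, d=4, a=11
  k=5: m=22, d=31, a=1
  k=6: m=9, d=17, a=1
  k=7: m=8, d=32, a=1
  k=8: m=24, d=1, a=48
d=1 and a=2a₀=48 at k=8, so the next step gives (m, d) = (24, 32) again — its k=1 value — and the period has length 8.

[24; 1, 1, 1, 11, 1, 1, 1, 48]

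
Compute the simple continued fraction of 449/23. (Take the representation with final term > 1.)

[19; 1, 1, 11]

449 = 19*23 + 12
23 = 1*12 + 11
12 = 1*11 + 1
11 = 11*1 + 0  (stop)
So 449/23 = [19; 1, 1, 11].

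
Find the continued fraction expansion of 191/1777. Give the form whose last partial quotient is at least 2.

[0; 9, 3, 3, 2, 2, 3]

191 = 0*1777 + 191
1777 = 9*191 + 58
191 = 3*58 + 17
58 = 3*17 + 7
17 = 2*7 + 3
7 = 2*3 + 1
3 = 3*1 + 0  (stop)
So 191/1777 = [0; 9, 3, 3, 2, 2, 3].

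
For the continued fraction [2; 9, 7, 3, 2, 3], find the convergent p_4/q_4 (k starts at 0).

983/466

Using pₖ = aₖpₖ₋₁ + pₖ₋₂, qₖ = aₖqₖ₋₁ + qₖ₋₂ (with p₋₁=1, p₋₂=0, q₋₁=0, q₋₂=1):
  k=0: a=2, p=2, q=1
  k=1: a=9, p=19, q=9
  k=2: a=7, p=135, q=64
  k=3: a=3, p=424, q=201
  k=4: a=2, p=983, q=466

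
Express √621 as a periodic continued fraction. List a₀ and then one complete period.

a₀ = ⌊√621⌋ = 24.
With m₀=0, d₀=1 and mₖ₊₁ = dₖaₖ − mₖ, dₖ₊₁ = (n − mₖ₊₁²)/dₖ, aₖ₊₁ = ⌊(a₀+mₖ₊₁)/dₖ₊₁⌋:
  k=1: m=24, d=45, a=1
  k=2: m=21, d=4, a=11
  k=3: m=23, d=23, a=2
  k=4: m=23, d=4, a=11
  k=5: m=21, d=45, a=1
  k=6: m=24, d=1, a=48
d=1 and a=2a₀=48 at k=6, so the next step gives (m, d) = (24, 45) again — its k=1 value — and the period has length 6.

[24; 1, 11, 2, 11, 1, 48]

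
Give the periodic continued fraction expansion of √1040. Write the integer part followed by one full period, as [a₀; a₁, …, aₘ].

[32; 4, 64]

a₀ = ⌊√1040⌋ = 32.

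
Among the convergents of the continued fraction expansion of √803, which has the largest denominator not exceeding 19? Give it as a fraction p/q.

85/3

√803 = [28; 2, 1, 27, 1, 2, 56, …] (period length 6).
Convergents:
  p_0/q_0 = 28/1
  p_1/q_1 = 57/2
  p_2/q_2 = 85/3
  p_3/q_3 = 2352/83
q_2 = 3 ≤ 19 < 83 = q_3, so the answer is 85/3.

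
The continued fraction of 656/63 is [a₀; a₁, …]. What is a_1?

2

656 = 10·63 + 26   →  a_0 = 10
63 = 2·26 + 11   →  a_1 = 2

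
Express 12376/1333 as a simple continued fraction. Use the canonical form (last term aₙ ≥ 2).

12376 = 9×1333 + 379
1333 = 3×379 + 196
379 = 1×196 + 183
196 = 1×183 + 13
183 = 14×13 + 1
13 = 13×1 + 0  (stop)
So 12376/1333 = [9; 3, 1, 1, 14, 13].

[9; 3, 1, 1, 14, 13]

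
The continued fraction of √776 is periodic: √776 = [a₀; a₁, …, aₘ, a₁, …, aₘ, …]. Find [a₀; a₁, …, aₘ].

a₀ = ⌊√776⌋ = 27.
With m₀=0, d₀=1 and mₖ₊₁ = dₖaₖ − mₖ, dₖ₊₁ = (n − mₖ₊₁²)/dₖ, aₖ₊₁ = ⌊(a₀+mₖ₊₁)/dₖ₊₁⌋:
  k=1: m=27, d=47, a=1
  k=2: m=20, d=8, a=5
  k=3: m=20, d=47, a=1
  k=4: m=27, d=1, a=54
d=1 and a=2a₀=54 at k=4, so the next step gives (m, d) = (27, 47) again — its k=1 value — and the period has length 4.

[27; 1, 5, 1, 54]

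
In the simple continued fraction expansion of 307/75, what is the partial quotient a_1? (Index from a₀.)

307 = 4·75 + 7   →  a_0 = 4
75 = 10·7 + 5   →  a_1 = 10

10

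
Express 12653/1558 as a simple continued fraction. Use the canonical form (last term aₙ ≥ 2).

12653 = 8×1558 + 189
1558 = 8×189 + 46
189 = 4×46 + 5
46 = 9×5 + 1
5 = 5×1 + 0  (stop)
So 12653/1558 = [8; 8, 4, 9, 5].

[8; 8, 4, 9, 5]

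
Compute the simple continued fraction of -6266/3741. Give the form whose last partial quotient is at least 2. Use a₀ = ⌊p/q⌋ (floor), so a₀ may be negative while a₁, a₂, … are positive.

-6266 = -2·3741 + 1216
3741 = 3·1216 + 93
1216 = 13·93 + 7
93 = 13·7 + 2
7 = 3·2 + 1
2 = 2·1 + 0  (stop)
So -6266/3741 = [-2; 3, 13, 13, 3, 2].

[-2; 3, 13, 13, 3, 2]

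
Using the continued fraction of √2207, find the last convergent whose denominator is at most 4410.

√2207 = [46; 1, 45, 1, 92, …] (period length 4).
Convergents:
  p_0/q_0 = 46/1
  p_1/q_1 = 47/1
  p_2/q_2 = 2161/46
  p_3/q_3 = 2208/47
  p_4/q_4 = 205297/4370
  p_5/q_5 = 207505/4417
q_4 = 4370 ≤ 4410 < 4417 = q_5, so the answer is 205297/4370.

205297/4370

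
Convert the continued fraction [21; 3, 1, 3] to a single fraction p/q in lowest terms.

Using pₖ = aₖpₖ₋₁ + pₖ₋₂ and qₖ = aₖqₖ₋₁ + qₖ₋₂:
  k=0: a=21, p=21, q=1
  k=1: a=3, p=64, q=3
  k=2: a=1, p=85, q=4
  k=3: a=3, p=319, q=15

319/15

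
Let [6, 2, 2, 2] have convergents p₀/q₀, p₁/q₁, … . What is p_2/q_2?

Using pₖ = aₖpₖ₋₁ + pₖ₋₂, qₖ = aₖqₖ₋₁ + qₖ₋₂ (with p₋₁=1, p₋₂=0, q₋₁=0, q₋₂=1):
  k=0: a=6, p=6, q=1
  k=1: a=2, p=13, q=2
  k=2: a=2, p=32, q=5

32/5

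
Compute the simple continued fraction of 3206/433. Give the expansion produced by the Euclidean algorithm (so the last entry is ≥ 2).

[7; 2, 2, 9, 4, 2]

3206 = 7*433 + 175
433 = 2*175 + 83
175 = 2*83 + 9
83 = 9*9 + 2
9 = 4*2 + 1
2 = 2*1 + 0  (stop)
So 3206/433 = [7; 2, 2, 9, 4, 2].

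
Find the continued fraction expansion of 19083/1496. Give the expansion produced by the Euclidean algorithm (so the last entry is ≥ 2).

[12; 1, 3, 10, 7, 5]

19083 = 12·1496 + 1131
1496 = 1·1131 + 365
1131 = 3·365 + 36
365 = 10·36 + 5
36 = 7·5 + 1
5 = 5·1 + 0  (stop)
So 19083/1496 = [12; 1, 3, 10, 7, 5].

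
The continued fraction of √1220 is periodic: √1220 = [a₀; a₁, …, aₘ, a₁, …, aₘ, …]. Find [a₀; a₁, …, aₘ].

a₀ = ⌊√1220⌋ = 34.
With m₀=0, d₀=1 and mₖ₊₁ = dₖaₖ − mₖ, dₖ₊₁ = (n − mₖ₊₁²)/dₖ, aₖ₊₁ = ⌊(a₀+mₖ₊₁)/dₖ₊₁⌋:
  k=1: m=34, d=64, a=1
  k=2: m=30, d=5, a=12
  k=3: m=30, d=64, a=1
  k=4: m=34, d=1, a=68
d=1 and a=2a₀=68 at k=4, so the next step gives (m, d) = (34, 64) again — its k=1 value — and the period has length 4.

[34; 1, 12, 1, 68]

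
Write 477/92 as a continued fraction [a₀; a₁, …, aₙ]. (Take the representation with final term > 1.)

477 = 5*92 + 17
92 = 5*17 + 7
17 = 2*7 + 3
7 = 2*3 + 1
3 = 3*1 + 0  (stop)
So 477/92 = [5; 5, 2, 2, 3].

[5; 5, 2, 2, 3]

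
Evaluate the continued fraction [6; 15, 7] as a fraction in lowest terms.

Using pₖ = aₖpₖ₋₁ + pₖ₋₂ and qₖ = aₖqₖ₋₁ + qₖ₋₂:
  k=0: a=6, p=6, q=1
  k=1: a=15, p=91, q=15
  k=2: a=7, p=643, q=106

643/106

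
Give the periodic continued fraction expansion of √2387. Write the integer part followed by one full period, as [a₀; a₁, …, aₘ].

[48; 1, 5, 1, 96]

a₀ = ⌊√2387⌋ = 48.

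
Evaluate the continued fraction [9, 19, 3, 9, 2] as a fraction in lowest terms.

Using pₖ = aₖpₖ₋₁ + pₖ₋₂ and qₖ = aₖqₖ₋₁ + qₖ₋₂:
  k=0: a=9, p=9, q=1
  k=1: a=19, p=172, q=19
  k=2: a=3, p=525, q=58
  k=3: a=9, p=4897, q=541
  k=4: a=2, p=10319, q=1140

10319/1140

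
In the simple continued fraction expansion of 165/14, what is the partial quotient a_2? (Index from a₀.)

3

165 = 11·14 + 11   →  a_0 = 11
14 = 1·11 + 3   →  a_1 = 1
11 = 3·3 + 2   →  a_2 = 3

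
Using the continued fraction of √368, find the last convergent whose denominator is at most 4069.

√368 = [19; 5, 2, 5, 38, …] (period length 4).
Convergents:
  p_0/q_0 = 19/1
  p_1/q_1 = 96/5
  p_2/q_2 = 211/11
  p_3/q_3 = 1151/60
  p_4/q_4 = 43949/2291
  p_5/q_5 = 220896/11515
q_4 = 2291 ≤ 4069 < 11515 = q_5, so the answer is 43949/2291.

43949/2291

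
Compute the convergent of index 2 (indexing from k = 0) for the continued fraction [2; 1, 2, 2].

8/3

Using pₖ = aₖpₖ₋₁ + pₖ₋₂, qₖ = aₖqₖ₋₁ + qₖ₋₂ (with p₋₁=1, p₋₂=0, q₋₁=0, q₋₂=1):
  k=0: a=2, p=2, q=1
  k=1: a=1, p=3, q=1
  k=2: a=2, p=8, q=3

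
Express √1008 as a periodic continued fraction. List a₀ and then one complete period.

[31; 1, 2, 1, 62]

a₀ = ⌊√1008⌋ = 31.
With m₀=0, d₀=1 and mₖ₊₁ = dₖaₖ − mₖ, dₖ₊₁ = (n − mₖ₊₁²)/dₖ, aₖ₊₁ = ⌊(a₀+mₖ₊₁)/dₖ₊₁⌋:
  k=1: m=31, d=47, a=1
  k=2: m=16, d=16, a=2
  k=3: m=16, d=47, a=1
  k=4: m=31, d=1, a=62
d=1 and a=2a₀=62 at k=4, so the next step gives (m, d) = (31, 47) again — its k=1 value — and the period has length 4.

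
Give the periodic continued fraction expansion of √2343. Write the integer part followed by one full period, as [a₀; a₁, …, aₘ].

a₀ = ⌊√2343⌋ = 48.
With m₀=0, d₀=1 and mₖ₊₁ = dₖaₖ − mₖ, dₖ₊₁ = (n − mₖ₊₁²)/dₖ, aₖ₊₁ = ⌊(a₀+mₖ₊₁)/dₖ₊₁⌋:
  k=1: m=48, d=39, a=2
  k=2: m=30, d=37, a=2
  k=3: m=44, d=11, a=8
  k=4: m=44, d=37, a=2
  k=5: m=30, d=39, a=2
  k=6: m=48, d=1, a=96
d=1 and a=2a₀=96 at k=6, so the next step gives (m, d) = (48, 39) again — its k=1 value — and the period has length 6.

[48; 2, 2, 8, 2, 2, 96]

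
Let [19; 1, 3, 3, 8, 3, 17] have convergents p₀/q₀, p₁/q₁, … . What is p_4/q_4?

2135/108

Using pₖ = aₖpₖ₋₁ + pₖ₋₂, qₖ = aₖqₖ₋₁ + qₖ₋₂ (with p₋₁=1, p₋₂=0, q₋₁=0, q₋₂=1):
  k=0: a=19, p=19, q=1
  k=1: a=1, p=20, q=1
  k=2: a=3, p=79, q=4
  k=3: a=3, p=257, q=13
  k=4: a=8, p=2135, q=108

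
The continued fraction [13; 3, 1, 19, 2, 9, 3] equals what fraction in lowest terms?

63257/4773

Fold from the inside: start with 3/1.
  9 + 1/3 = 28/3
  2 + 3/28 = 59/28
  19 + 28/59 = 1149/59
  1 + 59/1149 = 1208/1149
  3 + 1149/1208 = 4773/1208
  13 + 1208/4773 = 63257/4773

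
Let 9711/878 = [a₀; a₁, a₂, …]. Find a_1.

9711 = 11·878 + 53   →  a_0 = 11
878 = 16·53 + 30   →  a_1 = 16

16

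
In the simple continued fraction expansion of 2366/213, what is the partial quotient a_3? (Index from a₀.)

1

2366 = 11·213 + 23   →  a_0 = 11
213 = 9·23 + 6   →  a_1 = 9
23 = 3·6 + 5   →  a_2 = 3
6 = 1·5 + 1   →  a_3 = 1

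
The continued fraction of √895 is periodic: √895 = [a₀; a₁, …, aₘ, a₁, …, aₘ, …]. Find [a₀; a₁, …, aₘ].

[29; 1, 10, 1, 58]

a₀ = ⌊√895⌋ = 29.
With m₀=0, d₀=1 and mₖ₊₁ = dₖaₖ − mₖ, dₖ₊₁ = (n − mₖ₊₁²)/dₖ, aₖ₊₁ = ⌊(a₀+mₖ₊₁)/dₖ₊₁⌋:
  k=1: m=29, d=54, a=1
  k=2: m=25, d=5, a=10
  k=3: m=25, d=54, a=1
  k=4: m=29, d=1, a=58
d=1 and a=2a₀=58 at k=4, so the next step gives (m, d) = (29, 54) again — its k=1 value — and the period has length 4.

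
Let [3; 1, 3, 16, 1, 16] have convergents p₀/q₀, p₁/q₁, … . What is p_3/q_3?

Using pₖ = aₖpₖ₋₁ + pₖ₋₂, qₖ = aₖqₖ₋₁ + qₖ₋₂ (with p₋₁=1, p₋₂=0, q₋₁=0, q₋₂=1):
  k=0: a=3, p=3, q=1
  k=1: a=1, p=4, q=1
  k=2: a=3, p=15, q=4
  k=3: a=16, p=244, q=65

244/65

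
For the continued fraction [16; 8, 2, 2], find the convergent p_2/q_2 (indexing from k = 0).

Using pₖ = aₖpₖ₋₁ + pₖ₋₂, qₖ = aₖqₖ₋₁ + qₖ₋₂ (with p₋₁=1, p₋₂=0, q₋₁=0, q₋₂=1):
  k=0: a=16, p=16, q=1
  k=1: a=8, p=129, q=8
  k=2: a=2, p=274, q=17

274/17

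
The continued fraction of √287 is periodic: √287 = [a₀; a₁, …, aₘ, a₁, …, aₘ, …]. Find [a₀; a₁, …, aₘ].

[16; 1, 15, 1, 32]

a₀ = ⌊√287⌋ = 16.
With m₀=0, d₀=1 and mₖ₊₁ = dₖaₖ − mₖ, dₖ₊₁ = (n − mₖ₊₁²)/dₖ, aₖ₊₁ = ⌊(a₀+mₖ₊₁)/dₖ₊₁⌋:
  k=1: m=16, d=31, a=1
  k=2: m=15, d=2, a=15
  k=3: m=15, d=31, a=1
  k=4: m=16, d=1, a=32
d=1 and a=2a₀=32 at k=4, so the next step gives (m, d) = (16, 31) again — its k=1 value — and the period has length 4.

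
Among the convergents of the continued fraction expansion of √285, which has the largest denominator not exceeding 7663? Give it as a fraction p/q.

82367/4879

√285 = [16; 1, 7, 2, 7, 1, 32, …] (period length 6).
Convergents:
  p_0/q_0 = 16/1
  p_1/q_1 = 17/1
  p_2/q_2 = 135/8
  p_3/q_3 = 287/17
  p_4/q_4 = 2144/127
  p_5/q_5 = 2431/144
  p_6/q_6 = 79936/4735
  p_7/q_7 = 82367/4879
  p_8/q_8 = 656505/38888
q_7 = 4879 ≤ 7663 < 38888 = q_8, so the answer is 82367/4879.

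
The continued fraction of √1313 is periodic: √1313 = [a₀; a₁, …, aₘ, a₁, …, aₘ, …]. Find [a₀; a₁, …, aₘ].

a₀ = ⌊√1313⌋ = 36.
With m₀=0, d₀=1 and mₖ₊₁ = dₖaₖ − mₖ, dₖ₊₁ = (n − mₖ₊₁²)/dₖ, aₖ₊₁ = ⌊(a₀+mₖ₊₁)/dₖ₊₁⌋:
  k=1: m=36, d=17, a=4
  k=2: m=32, d=17, a=4
  k=3: m=36, d=1, a=72
d=1 and a=2a₀=72 at k=3, so the next step gives (m, d) = (36, 17) again — its k=1 value — and the period has length 3.

[36; 4, 4, 72]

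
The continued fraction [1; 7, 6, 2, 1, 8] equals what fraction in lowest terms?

Using pₖ = aₖpₖ₋₁ + pₖ₋₂ and qₖ = aₖqₖ₋₁ + qₖ₋₂:
  k=0: a=1, p=1, q=1
  k=1: a=7, p=8, q=7
  k=2: a=6, p=49, q=43
  k=3: a=2, p=106, q=93
  k=4: a=1, p=155, q=136
  k=5: a=8, p=1346, q=1181

1346/1181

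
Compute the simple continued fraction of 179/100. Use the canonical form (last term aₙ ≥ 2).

[1; 1, 3, 1, 3, 5]

179 = 1·100 + 79
100 = 1·79 + 21
79 = 3·21 + 16
21 = 1·16 + 5
16 = 3·5 + 1
5 = 5·1 + 0  (stop)
So 179/100 = [1; 1, 3, 1, 3, 5].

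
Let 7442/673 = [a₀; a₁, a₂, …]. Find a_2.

7442 = 11·673 + 39   →  a_0 = 11
673 = 17·39 + 10   →  a_1 = 17
39 = 3·10 + 9   →  a_2 = 3

3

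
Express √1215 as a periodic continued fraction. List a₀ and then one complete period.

a₀ = ⌊√1215⌋ = 34.

[34; 1, 5, 1, 68]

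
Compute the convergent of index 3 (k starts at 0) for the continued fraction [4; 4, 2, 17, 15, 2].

Using pₖ = aₖpₖ₋₁ + pₖ₋₂, qₖ = aₖqₖ₋₁ + qₖ₋₂ (with p₋₁=1, p₋₂=0, q₋₁=0, q₋₂=1):
  k=0: a=4, p=4, q=1
  k=1: a=4, p=17, q=4
  k=2: a=2, p=38, q=9
  k=3: a=17, p=663, q=157

663/157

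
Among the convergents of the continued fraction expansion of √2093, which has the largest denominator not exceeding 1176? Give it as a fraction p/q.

50187/1097

√2093 = [45; 1, 2, 1, 90, …] (period length 4).
Convergents:
  p_0/q_0 = 45/1
  p_1/q_1 = 46/1
  p_2/q_2 = 137/3
  p_3/q_3 = 183/4
  p_4/q_4 = 16607/363
  p_5/q_5 = 16790/367
  p_6/q_6 = 50187/1097
  p_7/q_7 = 66977/1464
q_6 = 1097 ≤ 1176 < 1464 = q_7, so the answer is 50187/1097.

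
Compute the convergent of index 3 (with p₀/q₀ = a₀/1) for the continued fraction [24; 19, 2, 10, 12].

9837/409

Using pₖ = aₖpₖ₋₁ + pₖ₋₂, qₖ = aₖqₖ₋₁ + qₖ₋₂ (with p₋₁=1, p₋₂=0, q₋₁=0, q₋₂=1):
  k=0: a=24, p=24, q=1
  k=1: a=19, p=457, q=19
  k=2: a=2, p=938, q=39
  k=3: a=10, p=9837, q=409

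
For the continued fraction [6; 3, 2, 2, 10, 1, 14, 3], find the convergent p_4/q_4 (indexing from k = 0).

1114/177

Using pₖ = aₖpₖ₋₁ + pₖ₋₂, qₖ = aₖqₖ₋₁ + qₖ₋₂ (with p₋₁=1, p₋₂=0, q₋₁=0, q₋₂=1):
  k=0: a=6, p=6, q=1
  k=1: a=3, p=19, q=3
  k=2: a=2, p=44, q=7
  k=3: a=2, p=107, q=17
  k=4: a=10, p=1114, q=177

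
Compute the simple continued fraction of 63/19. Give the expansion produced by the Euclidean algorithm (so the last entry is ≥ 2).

[3; 3, 6]

63 = 3*19 + 6
19 = 3*6 + 1
6 = 6*1 + 0  (stop)
So 63/19 = [3; 3, 6].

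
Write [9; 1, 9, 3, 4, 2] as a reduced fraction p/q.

Fold from the inside: start with 2/1.
  4 + 1/2 = 9/2
  3 + 2/9 = 29/9
  9 + 9/29 = 270/29
  1 + 29/270 = 299/270
  9 + 270/299 = 2961/299

2961/299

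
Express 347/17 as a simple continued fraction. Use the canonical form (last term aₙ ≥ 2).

[20; 2, 2, 3]

347 = 20*17 + 7
17 = 2*7 + 3
7 = 2*3 + 1
3 = 3*1 + 0  (stop)
So 347/17 = [20; 2, 2, 3].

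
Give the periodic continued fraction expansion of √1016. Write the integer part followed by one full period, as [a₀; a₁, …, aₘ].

[31; 1, 6, 1, 62]

a₀ = ⌊√1016⌋ = 31.
With m₀=0, d₀=1 and mₖ₊₁ = dₖaₖ − mₖ, dₖ₊₁ = (n − mₖ₊₁²)/dₖ, aₖ₊₁ = ⌊(a₀+mₖ₊₁)/dₖ₊₁⌋:
  k=1: m=31, d=55, a=1
  k=2: m=24, d=8, a=6
  k=3: m=24, d=55, a=1
  k=4: m=31, d=1, a=62
d=1 and a=2a₀=62 at k=4, so the next step gives (m, d) = (31, 55) again — its k=1 value — and the period has length 4.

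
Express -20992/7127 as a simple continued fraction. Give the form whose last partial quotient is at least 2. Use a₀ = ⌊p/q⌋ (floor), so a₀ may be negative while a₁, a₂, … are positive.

-20992 = -3*7127 + 389
7127 = 18*389 + 125
389 = 3*125 + 14
125 = 8*14 + 13
14 = 1*13 + 1
13 = 13*1 + 0  (stop)
So -20992/7127 = [-3; 18, 3, 8, 1, 13].

[-3; 18, 3, 8, 1, 13]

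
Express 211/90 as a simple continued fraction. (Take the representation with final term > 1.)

211 = 2×90 + 31
90 = 2×31 + 28
31 = 1×28 + 3
28 = 9×3 + 1
3 = 3×1 + 0  (stop)
So 211/90 = [2; 2, 1, 9, 3].

[2; 2, 1, 9, 3]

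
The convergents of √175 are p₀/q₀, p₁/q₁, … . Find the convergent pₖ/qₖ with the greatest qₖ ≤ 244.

√175 = [13; 4, 2, 1, 2, 4, 26, …] (period length 6).
Convergents:
  p_0/q_0 = 13/1
  p_1/q_1 = 53/4
  p_2/q_2 = 119/9
  p_3/q_3 = 172/13
  p_4/q_4 = 463/35
  p_5/q_5 = 2024/153
  p_6/q_6 = 53087/4013
q_5 = 153 ≤ 244 < 4013 = q_6, so the answer is 2024/153.

2024/153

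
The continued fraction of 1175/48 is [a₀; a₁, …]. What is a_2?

1175 = 24·48 + 23   →  a_0 = 24
48 = 2·23 + 2   →  a_1 = 2
23 = 11·2 + 1   →  a_2 = 11

11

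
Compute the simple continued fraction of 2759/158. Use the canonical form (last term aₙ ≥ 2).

2759 = 17*158 + 73
158 = 2*73 + 12
73 = 6*12 + 1
12 = 12*1 + 0  (stop)
So 2759/158 = [17; 2, 6, 12].

[17; 2, 6, 12]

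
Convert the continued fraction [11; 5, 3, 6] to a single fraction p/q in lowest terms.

1130/101

Using pₖ = aₖpₖ₋₁ + pₖ₋₂ and qₖ = aₖqₖ₋₁ + qₖ₋₂:
  k=0: a=11, p=11, q=1
  k=1: a=5, p=56, q=5
  k=2: a=3, p=179, q=16
  k=3: a=6, p=1130, q=101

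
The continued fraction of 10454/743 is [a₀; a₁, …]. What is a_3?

10454 = 14·743 + 52   →  a_0 = 14
743 = 14·52 + 15   →  a_1 = 14
52 = 3·15 + 7   →  a_2 = 3
15 = 2·7 + 1   →  a_3 = 2

2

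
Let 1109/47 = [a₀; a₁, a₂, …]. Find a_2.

1

1109 = 23·47 + 28   →  a_0 = 23
47 = 1·28 + 19   →  a_1 = 1
28 = 1·19 + 9   →  a_2 = 1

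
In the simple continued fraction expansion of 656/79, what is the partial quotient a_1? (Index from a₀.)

656 = 8·79 + 24   →  a_0 = 8
79 = 3·24 + 7   →  a_1 = 3

3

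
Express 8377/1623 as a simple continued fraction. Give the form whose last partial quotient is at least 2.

8377 = 5·1623 + 262
1623 = 6·262 + 51
262 = 5·51 + 7
51 = 7·7 + 2
7 = 3·2 + 1
2 = 2·1 + 0  (stop)
So 8377/1623 = [5; 6, 5, 7, 3, 2].

[5; 6, 5, 7, 3, 2]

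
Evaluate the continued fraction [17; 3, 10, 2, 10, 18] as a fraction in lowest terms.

Using pₖ = aₖpₖ₋₁ + pₖ₋₂ and qₖ = aₖqₖ₋₁ + qₖ₋₂:
  k=0: a=17, p=17, q=1
  k=1: a=3, p=52, q=3
  k=2: a=10, p=537, q=31
  k=3: a=2, p=1126, q=65
  k=4: a=10, p=11797, q=681
  k=5: a=18, p=213472, q=12323

213472/12323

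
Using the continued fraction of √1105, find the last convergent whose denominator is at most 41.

964/29

√1105 = [33; 4, 7, 7, 4, 66, …] (period length 5).
Convergents:
  p_0/q_0 = 33/1
  p_1/q_1 = 133/4
  p_2/q_2 = 964/29
  p_3/q_3 = 6881/207
q_2 = 29 ≤ 41 < 207 = q_3, so the answer is 964/29.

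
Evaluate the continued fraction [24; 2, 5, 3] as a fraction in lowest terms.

856/35

Fold from the inside: start with 3/1.
  5 + 1/3 = 16/3
  2 + 3/16 = 35/16
  24 + 16/35 = 856/35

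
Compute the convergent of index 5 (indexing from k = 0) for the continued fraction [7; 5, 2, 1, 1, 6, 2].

Using pₖ = aₖpₖ₋₁ + pₖ₋₂, qₖ = aₖqₖ₋₁ + qₖ₋₂ (with p₋₁=1, p₋₂=0, q₋₁=0, q₋₂=1):
  k=0: a=7, p=7, q=1
  k=1: a=5, p=36, q=5
  k=2: a=2, p=79, q=11
  k=3: a=1, p=115, q=16
  k=4: a=1, p=194, q=27
  k=5: a=6, p=1279, q=178

1279/178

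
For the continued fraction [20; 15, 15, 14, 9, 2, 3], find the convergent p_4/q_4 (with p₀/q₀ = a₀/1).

578654/28837

Using pₖ = aₖpₖ₋₁ + pₖ₋₂, qₖ = aₖqₖ₋₁ + qₖ₋₂ (with p₋₁=1, p₋₂=0, q₋₁=0, q₋₂=1):
  k=0: a=20, p=20, q=1
  k=1: a=15, p=301, q=15
  k=2: a=15, p=4535, q=226
  k=3: a=14, p=63791, q=3179
  k=4: a=9, p=578654, q=28837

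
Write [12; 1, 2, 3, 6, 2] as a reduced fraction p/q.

Fold from the inside: start with 2/1.
  6 + 1/2 = 13/2
  3 + 2/13 = 41/13
  2 + 13/41 = 95/41
  1 + 41/95 = 136/95
  12 + 95/136 = 1727/136

1727/136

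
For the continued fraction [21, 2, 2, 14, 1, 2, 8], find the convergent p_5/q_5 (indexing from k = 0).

4837/226

Using pₖ = aₖpₖ₋₁ + pₖ₋₂, qₖ = aₖqₖ₋₁ + qₖ₋₂ (with p₋₁=1, p₋₂=0, q₋₁=0, q₋₂=1):
  k=0: a=21, p=21, q=1
  k=1: a=2, p=43, q=2
  k=2: a=2, p=107, q=5
  k=3: a=14, p=1541, q=72
  k=4: a=1, p=1648, q=77
  k=5: a=2, p=4837, q=226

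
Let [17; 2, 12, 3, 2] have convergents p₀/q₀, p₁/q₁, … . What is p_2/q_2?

Using pₖ = aₖpₖ₋₁ + pₖ₋₂, qₖ = aₖqₖ₋₁ + qₖ₋₂ (with p₋₁=1, p₋₂=0, q₋₁=0, q₋₂=1):
  k=0: a=17, p=17, q=1
  k=1: a=2, p=35, q=2
  k=2: a=12, p=437, q=25

437/25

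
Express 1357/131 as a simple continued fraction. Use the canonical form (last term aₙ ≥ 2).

[10; 2, 1, 3, 1, 2, 3]

1357 = 10·131 + 47
131 = 2·47 + 37
47 = 1·37 + 10
37 = 3·10 + 7
10 = 1·7 + 3
7 = 2·3 + 1
3 = 3·1 + 0  (stop)
So 1357/131 = [10; 2, 1, 3, 1, 2, 3].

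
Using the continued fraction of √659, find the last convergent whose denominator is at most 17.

77/3

√659 = [25; 1, 2, 25, 2, 1, 50, …] (period length 6).
Convergents:
  p_0/q_0 = 25/1
  p_1/q_1 = 26/1
  p_2/q_2 = 77/3
  p_3/q_3 = 1951/76
q_2 = 3 ≤ 17 < 76 = q_3, so the answer is 77/3.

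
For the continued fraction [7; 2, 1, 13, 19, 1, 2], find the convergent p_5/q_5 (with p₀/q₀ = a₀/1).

6042/823

Using pₖ = aₖpₖ₋₁ + pₖ₋₂, qₖ = aₖqₖ₋₁ + qₖ₋₂ (with p₋₁=1, p₋₂=0, q₋₁=0, q₋₂=1):
  k=0: a=7, p=7, q=1
  k=1: a=2, p=15, q=2
  k=2: a=1, p=22, q=3
  k=3: a=13, p=301, q=41
  k=4: a=19, p=5741, q=782
  k=5: a=1, p=6042, q=823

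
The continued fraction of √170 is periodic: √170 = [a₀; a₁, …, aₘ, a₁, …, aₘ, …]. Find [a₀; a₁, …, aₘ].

a₀ = ⌊√170⌋ = 13.

[13; 26]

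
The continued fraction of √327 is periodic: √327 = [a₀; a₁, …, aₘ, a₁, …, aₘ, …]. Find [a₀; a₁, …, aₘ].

a₀ = ⌊√327⌋ = 18.

[18; 12, 36]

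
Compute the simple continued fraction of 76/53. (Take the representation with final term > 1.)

76 = 1·53 + 23
53 = 2·23 + 7
23 = 3·7 + 2
7 = 3·2 + 1
2 = 2·1 + 0  (stop)
So 76/53 = [1; 2, 3, 3, 2].

[1; 2, 3, 3, 2]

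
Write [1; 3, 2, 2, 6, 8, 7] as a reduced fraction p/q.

Fold from the inside: start with 7/1.
  8 + 1/7 = 57/7
  6 + 7/57 = 349/57
  2 + 57/349 = 755/349
  2 + 349/755 = 1859/755
  3 + 755/1859 = 6332/1859
  1 + 1859/6332 = 8191/6332

8191/6332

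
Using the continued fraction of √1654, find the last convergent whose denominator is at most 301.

√1654 = [40; 1, 2, 40, 2, 1, 80, …] (period length 6).
Convergents:
  p_0/q_0 = 40/1
  p_1/q_1 = 41/1
  p_2/q_2 = 122/3
  p_3/q_3 = 4921/121
  p_4/q_4 = 9964/245
  p_5/q_5 = 14885/366
q_4 = 245 ≤ 301 < 366 = q_5, so the answer is 9964/245.

9964/245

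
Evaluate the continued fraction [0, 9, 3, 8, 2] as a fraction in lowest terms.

53/494

Fold from the inside: start with 2/1.
  8 + 1/2 = 17/2
  3 + 2/17 = 53/17
  9 + 17/53 = 494/53
  0 + 53/494 = 53/494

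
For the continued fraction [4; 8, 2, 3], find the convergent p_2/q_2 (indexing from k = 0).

70/17

Using pₖ = aₖpₖ₋₁ + pₖ₋₂, qₖ = aₖqₖ₋₁ + qₖ₋₂ (with p₋₁=1, p₋₂=0, q₋₁=0, q₋₂=1):
  k=0: a=4, p=4, q=1
  k=1: a=8, p=33, q=8
  k=2: a=2, p=70, q=17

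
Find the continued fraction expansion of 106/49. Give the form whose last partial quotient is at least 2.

[2; 6, 8]

106 = 2·49 + 8
49 = 6·8 + 1
8 = 8·1 + 0  (stop)
So 106/49 = [2; 6, 8].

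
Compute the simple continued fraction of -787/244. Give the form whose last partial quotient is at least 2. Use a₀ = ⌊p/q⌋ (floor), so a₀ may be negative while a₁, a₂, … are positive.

-787 = -4×244 + 189
244 = 1×189 + 55
189 = 3×55 + 24
55 = 2×24 + 7
24 = 3×7 + 3
7 = 2×3 + 1
3 = 3×1 + 0  (stop)
So -787/244 = [-4; 1, 3, 2, 3, 2, 3].

[-4; 1, 3, 2, 3, 2, 3]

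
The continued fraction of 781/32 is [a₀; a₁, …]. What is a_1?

2

781 = 24·32 + 13   →  a_0 = 24
32 = 2·13 + 6   →  a_1 = 2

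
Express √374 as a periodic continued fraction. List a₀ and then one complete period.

a₀ = ⌊√374⌋ = 19.
With m₀=0, d₀=1 and mₖ₊₁ = dₖaₖ − mₖ, dₖ₊₁ = (n − mₖ₊₁²)/dₖ, aₖ₊₁ = ⌊(a₀+mₖ₊₁)/dₖ₊₁⌋:
  k=1: m=19, d=13, a=2
  k=2: m=7, d=25, a=1
  k=3: m=18, d=2, a=18
  k=4: m=18, d=25, a=1
  k=5: m=7, d=13, a=2
  k=6: m=19, d=1, a=38
d=1 and a=2a₀=38 at k=6, so the next step gives (m, d) = (19, 13) again — its k=1 value — and the period has length 6.

[19; 2, 1, 18, 1, 2, 38]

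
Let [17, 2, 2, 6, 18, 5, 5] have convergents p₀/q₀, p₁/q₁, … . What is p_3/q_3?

Using pₖ = aₖpₖ₋₁ + pₖ₋₂, qₖ = aₖqₖ₋₁ + qₖ₋₂ (with p₋₁=1, p₋₂=0, q₋₁=0, q₋₂=1):
  k=0: a=17, p=17, q=1
  k=1: a=2, p=35, q=2
  k=2: a=2, p=87, q=5
  k=3: a=6, p=557, q=32

557/32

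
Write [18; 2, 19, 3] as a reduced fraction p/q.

2200/119

Fold from the inside: start with 3/1.
  19 + 1/3 = 58/3
  2 + 3/58 = 119/58
  18 + 58/119 = 2200/119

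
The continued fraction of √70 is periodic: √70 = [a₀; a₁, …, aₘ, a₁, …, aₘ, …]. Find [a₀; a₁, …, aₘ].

[8; 2, 1, 2, 1, 2, 16]

a₀ = ⌊√70⌋ = 8.
With m₀=0, d₀=1 and mₖ₊₁ = dₖaₖ − mₖ, dₖ₊₁ = (n − mₖ₊₁²)/dₖ, aₖ₊₁ = ⌊(a₀+mₖ₊₁)/dₖ₊₁⌋:
  k=1: m=8, d=6, a=2
  k=2: m=4, d=9, a=1
  k=3: m=5, d=5, a=2
  k=4: m=5, d=9, a=1
  k=5: m=4, d=6, a=2
  k=6: m=8, d=1, a=16
d=1 and a=2a₀=16 at k=6, so the next step gives (m, d) = (8, 6) again — its k=1 value — and the period has length 6.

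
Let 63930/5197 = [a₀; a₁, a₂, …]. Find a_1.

63930 = 12·5197 + 1566   →  a_0 = 12
5197 = 3·1566 + 499   →  a_1 = 3

3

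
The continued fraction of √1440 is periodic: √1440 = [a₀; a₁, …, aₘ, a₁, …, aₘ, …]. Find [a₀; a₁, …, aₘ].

[37; 1, 17, 1, 74]

a₀ = ⌊√1440⌋ = 37.
With m₀=0, d₀=1 and mₖ₊₁ = dₖaₖ − mₖ, dₖ₊₁ = (n − mₖ₊₁²)/dₖ, aₖ₊₁ = ⌊(a₀+mₖ₊₁)/dₖ₊₁⌋:
  k=1: m=37, d=71, a=1
  k=2: m=34, d=4, a=17
  k=3: m=34, d=71, a=1
  k=4: m=37, d=1, a=74
d=1 and a=2a₀=74 at k=4, so the next step gives (m, d) = (37, 71) again — its k=1 value — and the period has length 4.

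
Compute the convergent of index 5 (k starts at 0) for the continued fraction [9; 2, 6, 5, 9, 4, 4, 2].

Using pₖ = aₖpₖ₋₁ + pₖ₋₂, qₖ = aₖqₖ₋₁ + qₖ₋₂ (with p₋₁=1, p₋₂=0, q₋₁=0, q₋₂=1):
  k=0: a=9, p=9, q=1
  k=1: a=2, p=19, q=2
  k=2: a=6, p=123, q=13
  k=3: a=5, p=634, q=67
  k=4: a=9, p=5829, q=616
  k=5: a=4, p=23950, q=2531

23950/2531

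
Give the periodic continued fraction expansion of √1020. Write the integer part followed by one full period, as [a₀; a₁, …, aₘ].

a₀ = ⌊√1020⌋ = 31.
With m₀=0, d₀=1 and mₖ₊₁ = dₖaₖ − mₖ, dₖ₊₁ = (n − mₖ₊₁²)/dₖ, aₖ₊₁ = ⌊(a₀+mₖ₊₁)/dₖ₊₁⌋:
  k=1: m=31, d=59, a=1
  k=2: m=28, d=4, a=14
  k=3: m=28, d=59, a=1
  k=4: m=31, d=1, a=62
d=1 and a=2a₀=62 at k=4, so the next step gives (m, d) = (31, 59) again — its k=1 value — and the period has length 4.

[31; 1, 14, 1, 62]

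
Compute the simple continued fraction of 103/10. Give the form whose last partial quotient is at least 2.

[10; 3, 3]

103 = 10·10 + 3
10 = 3·3 + 1
3 = 3·1 + 0  (stop)
So 103/10 = [10; 3, 3].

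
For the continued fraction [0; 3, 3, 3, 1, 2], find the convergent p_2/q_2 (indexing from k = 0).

3/10

Using pₖ = aₖpₖ₋₁ + pₖ₋₂, qₖ = aₖqₖ₋₁ + qₖ₋₂ (with p₋₁=1, p₋₂=0, q₋₁=0, q₋₂=1):
  k=0: a=0, p=0, q=1
  k=1: a=3, p=1, q=3
  k=2: a=3, p=3, q=10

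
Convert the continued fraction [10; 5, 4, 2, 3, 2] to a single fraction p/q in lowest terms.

Fold from the inside: start with 2/1.
  3 + 1/2 = 7/2
  2 + 2/7 = 16/7
  4 + 7/16 = 71/16
  5 + 16/71 = 371/71
  10 + 71/371 = 3781/371

3781/371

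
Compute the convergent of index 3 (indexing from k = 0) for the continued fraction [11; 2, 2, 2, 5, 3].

137/12

Using pₖ = aₖpₖ₋₁ + pₖ₋₂, qₖ = aₖqₖ₋₁ + qₖ₋₂ (with p₋₁=1, p₋₂=0, q₋₁=0, q₋₂=1):
  k=0: a=11, p=11, q=1
  k=1: a=2, p=23, q=2
  k=2: a=2, p=57, q=5
  k=3: a=2, p=137, q=12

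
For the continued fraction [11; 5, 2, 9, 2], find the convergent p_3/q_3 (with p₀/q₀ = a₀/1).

Using pₖ = aₖpₖ₋₁ + pₖ₋₂, qₖ = aₖqₖ₋₁ + qₖ₋₂ (with p₋₁=1, p₋₂=0, q₋₁=0, q₋₂=1):
  k=0: a=11, p=11, q=1
  k=1: a=5, p=56, q=5
  k=2: a=2, p=123, q=11
  k=3: a=9, p=1163, q=104

1163/104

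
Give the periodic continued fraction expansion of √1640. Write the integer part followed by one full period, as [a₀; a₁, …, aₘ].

a₀ = ⌊√1640⌋ = 40.
With m₀=0, d₀=1 and mₖ₊₁ = dₖaₖ − mₖ, dₖ₊₁ = (n − mₖ₊₁²)/dₖ, aₖ₊₁ = ⌊(a₀+mₖ₊₁)/dₖ₊₁⌋:
  k=1: m=40, d=40, a=2
  k=2: m=40, d=1, a=80
d=1 and a=2a₀=80 at k=2, so the next step gives (m, d) = (40, 40) again — its k=1 value — and the period has length 2.

[40; 2, 80]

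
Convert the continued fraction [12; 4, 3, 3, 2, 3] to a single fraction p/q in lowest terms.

Using pₖ = aₖpₖ₋₁ + pₖ₋₂ and qₖ = aₖqₖ₋₁ + qₖ₋₂:
  k=0: a=12, p=12, q=1
  k=1: a=4, p=49, q=4
  k=2: a=3, p=159, q=13
  k=3: a=3, p=526, q=43
  k=4: a=2, p=1211, q=99
  k=5: a=3, p=4159, q=340

4159/340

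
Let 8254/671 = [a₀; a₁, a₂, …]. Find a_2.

3

8254 = 12·671 + 202   →  a_0 = 12
671 = 3·202 + 65   →  a_1 = 3
202 = 3·65 + 7   →  a_2 = 3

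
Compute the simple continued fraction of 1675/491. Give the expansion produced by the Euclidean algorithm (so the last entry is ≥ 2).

[3; 2, 2, 3, 9, 3]

1675 = 3*491 + 202
491 = 2*202 + 87
202 = 2*87 + 28
87 = 3*28 + 3
28 = 9*3 + 1
3 = 3*1 + 0  (stop)
So 1675/491 = [3; 2, 2, 3, 9, 3].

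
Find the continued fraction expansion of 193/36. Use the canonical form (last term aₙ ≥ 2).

193 = 5*36 + 13
36 = 2*13 + 10
13 = 1*10 + 3
10 = 3*3 + 1
3 = 3*1 + 0  (stop)
So 193/36 = [5; 2, 1, 3, 3].

[5; 2, 1, 3, 3]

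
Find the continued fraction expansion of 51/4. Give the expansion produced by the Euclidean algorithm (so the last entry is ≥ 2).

51 = 12×4 + 3
4 = 1×3 + 1
3 = 3×1 + 0  (stop)
So 51/4 = [12; 1, 3].

[12; 1, 3]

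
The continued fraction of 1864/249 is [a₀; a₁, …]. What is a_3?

1864 = 7·249 + 121   →  a_0 = 7
249 = 2·121 + 7   →  a_1 = 2
121 = 17·7 + 2   →  a_2 = 17
7 = 3·2 + 1   →  a_3 = 3

3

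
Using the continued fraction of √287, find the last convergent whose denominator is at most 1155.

9775/577

√287 = [16; 1, 15, 1, 32, …] (period length 4).
Convergents:
  p_0/q_0 = 16/1
  p_1/q_1 = 17/1
  p_2/q_2 = 271/16
  p_3/q_3 = 288/17
  p_4/q_4 = 9487/560
  p_5/q_5 = 9775/577
  p_6/q_6 = 156112/9215
q_5 = 577 ≤ 1155 < 9215 = q_6, so the answer is 9775/577.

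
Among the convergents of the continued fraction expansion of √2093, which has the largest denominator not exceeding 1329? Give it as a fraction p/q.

50187/1097

√2093 = [45; 1, 2, 1, 90, …] (period length 4).
Convergents:
  p_0/q_0 = 45/1
  p_1/q_1 = 46/1
  p_2/q_2 = 137/3
  p_3/q_3 = 183/4
  p_4/q_4 = 16607/363
  p_5/q_5 = 16790/367
  p_6/q_6 = 50187/1097
  p_7/q_7 = 66977/1464
q_6 = 1097 ≤ 1329 < 1464 = q_7, so the answer is 50187/1097.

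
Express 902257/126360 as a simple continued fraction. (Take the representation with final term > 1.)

902257 = 7·126360 + 17737
126360 = 7·17737 + 2201
17737 = 8·2201 + 129
2201 = 17·129 + 8
129 = 16·8 + 1
8 = 8·1 + 0  (stop)
So 902257/126360 = [7; 7, 8, 17, 16, 8].

[7; 7, 8, 17, 16, 8]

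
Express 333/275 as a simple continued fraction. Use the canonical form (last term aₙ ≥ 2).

[1; 4, 1, 2, 1, 6, 2]

333 = 1×275 + 58
275 = 4×58 + 43
58 = 1×43 + 15
43 = 2×15 + 13
15 = 1×13 + 2
13 = 6×2 + 1
2 = 2×1 + 0  (stop)
So 333/275 = [1; 4, 1, 2, 1, 6, 2].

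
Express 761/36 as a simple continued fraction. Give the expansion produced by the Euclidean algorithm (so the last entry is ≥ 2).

[21; 7, 5]

761 = 21*36 + 5
36 = 7*5 + 1
5 = 5*1 + 0  (stop)
So 761/36 = [21; 7, 5].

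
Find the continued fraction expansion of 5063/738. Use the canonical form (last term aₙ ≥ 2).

[6; 1, 6, 6, 17]

5063 = 6·738 + 635
738 = 1·635 + 103
635 = 6·103 + 17
103 = 6·17 + 1
17 = 17·1 + 0  (stop)
So 5063/738 = [6; 1, 6, 6, 17].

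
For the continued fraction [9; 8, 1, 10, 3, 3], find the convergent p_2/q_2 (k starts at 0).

82/9

Using pₖ = aₖpₖ₋₁ + pₖ₋₂, qₖ = aₖqₖ₋₁ + qₖ₋₂ (with p₋₁=1, p₋₂=0, q₋₁=0, q₋₂=1):
  k=0: a=9, p=9, q=1
  k=1: a=8, p=73, q=8
  k=2: a=1, p=82, q=9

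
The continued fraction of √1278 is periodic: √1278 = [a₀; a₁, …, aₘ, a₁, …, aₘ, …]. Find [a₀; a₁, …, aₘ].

[35; 1, 2, 1, 70]

a₀ = ⌊√1278⌋ = 35.
With m₀=0, d₀=1 and mₖ₊₁ = dₖaₖ − mₖ, dₖ₊₁ = (n − mₖ₊₁²)/dₖ, aₖ₊₁ = ⌊(a₀+mₖ₊₁)/dₖ₊₁⌋:
  k=1: m=35, d=53, a=1
  k=2: m=18, d=18, a=2
  k=3: m=18, d=53, a=1
  k=4: m=35, d=1, a=70
d=1 and a=2a₀=70 at k=4, so the next step gives (m, d) = (35, 53) again — its k=1 value — and the period has length 4.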